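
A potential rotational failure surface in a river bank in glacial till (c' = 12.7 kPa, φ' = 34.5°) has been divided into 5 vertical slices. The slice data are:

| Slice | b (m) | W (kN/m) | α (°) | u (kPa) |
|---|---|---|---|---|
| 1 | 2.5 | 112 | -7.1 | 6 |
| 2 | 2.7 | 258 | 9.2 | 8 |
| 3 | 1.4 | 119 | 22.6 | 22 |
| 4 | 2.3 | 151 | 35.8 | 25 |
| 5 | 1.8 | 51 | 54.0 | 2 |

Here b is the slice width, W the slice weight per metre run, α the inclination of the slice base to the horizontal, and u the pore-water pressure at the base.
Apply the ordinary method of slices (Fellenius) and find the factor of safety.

Ordinary method of slices: FS = Σ[c'·Δl_i + (W_i cosα_i − u_i·Δl_i)·tanφ'] / Σ W_i sinα_i, with Δl_i = b_i / cosα_i.
Slice 1: Δl = 2.5/cos(-7.1°) = 2.519 m; N'_1 = 112·cos(-7.1°) − 6·2.519 = 96.0; c'Δl = 32.00; W sinα = -13.8
Slice 2: Δl = 2.7/cos9.2° = 2.735 m; N'_2 = 258·cos9.2° − 8·2.735 = 232.8; c'Δl = 34.74; W sinα = 41.2
Slice 3: Δl = 1.4/cos22.6° = 1.516 m; N'_3 = 119·cos22.6° − 22·1.516 = 76.5; c'Δl = 19.26; W sinα = 45.7
Slice 4: Δl = 2.3/cos35.8° = 2.836 m; N'_4 = 151·cos35.8° − 25·2.836 = 51.6; c'Δl = 36.01; W sinα = 88.3
Slice 5: Δl = 1.8/cos54.0° = 3.062 m; N'_5 = 51·cos54.0° − 2·3.062 = 23.9; c'Δl = 38.89; W sinα = 41.3
Σc'Δl = 160.9 kN/m; ΣN' = 480.8 kN/m; ΣW sinα = 202.7 kN/m
Resisting = 160.9 + 480.8·tan34.5° = 160.9 + 330.4 = 491.3 kN/m
FS = 491.3 / 202.7 = 2.424

FS = 2.42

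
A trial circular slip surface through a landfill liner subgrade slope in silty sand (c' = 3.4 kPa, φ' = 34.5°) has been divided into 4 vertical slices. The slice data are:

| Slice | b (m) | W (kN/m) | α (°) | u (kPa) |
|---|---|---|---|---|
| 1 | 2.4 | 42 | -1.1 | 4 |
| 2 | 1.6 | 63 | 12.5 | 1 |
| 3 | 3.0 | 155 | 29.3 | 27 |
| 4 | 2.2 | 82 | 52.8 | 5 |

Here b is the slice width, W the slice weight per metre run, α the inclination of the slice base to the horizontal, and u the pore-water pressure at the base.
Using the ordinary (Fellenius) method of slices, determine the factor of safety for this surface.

Ordinary method of slices: FS = Σ[c'·Δl_i + (W_i cosα_i − u_i·Δl_i)·tanφ'] / Σ W_i sinα_i, with Δl_i = b_i / cosα_i.
Slice 1: Δl = 2.4/cos(-1.1°) = 2.400 m; N'_1 = 42·cos(-1.1°) − 4·2.400 = 32.4; c'Δl = 8.16; W sinα = -0.8
Slice 2: Δl = 1.6/cos12.5° = 1.639 m; N'_2 = 63·cos12.5° − 1·1.639 = 59.9; c'Δl = 5.57; W sinα = 13.6
Slice 3: Δl = 3.0/cos29.3° = 3.440 m; N'_3 = 155·cos29.3° − 27·3.440 = 42.3; c'Δl = 11.70; W sinα = 75.9
Slice 4: Δl = 2.2/cos52.8° = 3.639 m; N'_4 = 82·cos52.8° − 5·3.639 = 31.4; c'Δl = 12.37; W sinα = 65.3
Σc'Δl = 37.8 kN/m; ΣN' = 165.9 kN/m; ΣW sinα = 154.0 kN/m
Resisting = 37.8 + 165.9·tan34.5° = 37.8 + 114.0 = 151.8 kN/m
FS = 151.8 / 154.0 = 0.986

FS = 0.99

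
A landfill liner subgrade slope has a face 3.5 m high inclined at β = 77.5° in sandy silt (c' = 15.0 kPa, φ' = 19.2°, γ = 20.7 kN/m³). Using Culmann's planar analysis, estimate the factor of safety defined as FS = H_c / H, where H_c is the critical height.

H_c = (4c'/γ) · sinβ cosφ' / [1 − cos(β − φ')]
    = (4·15.0/20.7) · sin77.5°·cos19.2° / [1 − cos58.3°]
    = 2.899 · 0.9220 / 0.4745 = 5.63 m
FS = H_c / H = 5.63 / 3.5 = 1.609

FS = 1.61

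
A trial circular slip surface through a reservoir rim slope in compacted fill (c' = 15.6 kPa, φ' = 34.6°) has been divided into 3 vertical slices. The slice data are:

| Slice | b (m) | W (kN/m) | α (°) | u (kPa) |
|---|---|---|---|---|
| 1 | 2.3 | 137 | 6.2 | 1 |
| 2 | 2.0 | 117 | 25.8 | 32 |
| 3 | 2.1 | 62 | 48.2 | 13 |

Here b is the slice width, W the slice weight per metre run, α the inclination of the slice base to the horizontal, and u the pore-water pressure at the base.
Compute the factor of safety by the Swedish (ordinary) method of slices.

Ordinary method of slices: FS = Σ[c'·Δl_i + (W_i cosα_i − u_i·Δl_i)·tanφ'] / Σ W_i sinα_i, with Δl_i = b_i / cosα_i.
Slice 1: Δl = 2.3/cos6.2° = 2.314 m; N'_1 = 137·cos6.2° − 1·2.314 = 133.9; c'Δl = 36.09; W sinα = 14.8
Slice 2: Δl = 2.0/cos25.8° = 2.221 m; N'_2 = 117·cos25.8° − 32·2.221 = 34.3; c'Δl = 34.65; W sinα = 50.9
Slice 3: Δl = 2.1/cos48.2° = 3.151 m; N'_3 = 62·cos48.2° − 13·3.151 = 0.4; c'Δl = 49.15; W sinα = 46.2
Σc'Δl = 119.9 kN/m; ΣN' = 168.5 kN/m; ΣW sinα = 111.9 kN/m
Resisting = 119.9 + 168.5·tan34.6° = 119.9 + 116.2 = 236.1 kN/m
FS = 236.1 / 111.9 = 2.110

FS = 2.11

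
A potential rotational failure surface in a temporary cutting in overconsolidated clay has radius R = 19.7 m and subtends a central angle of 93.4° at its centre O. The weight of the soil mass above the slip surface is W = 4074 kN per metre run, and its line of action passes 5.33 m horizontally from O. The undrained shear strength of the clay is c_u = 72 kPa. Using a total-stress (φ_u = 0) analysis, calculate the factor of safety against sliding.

Taking moments about the centre O, the resisting moment is provided by the undrained shear strength acting along the arc:
Arc length L_a = R·θ = 19.7·(93.4°·π/180) = 19.7·1.6301 = 32.11 m
M_R = c_u·L_a·R = 72·32.11·19.7 = 45550.1 kN·m/m
M_D = W·d = 4074·5.33 = 21714.4 kN·m/m
FS = M_R / M_D = 45550.1 / 21714.4 = 2.098

FS = 2.10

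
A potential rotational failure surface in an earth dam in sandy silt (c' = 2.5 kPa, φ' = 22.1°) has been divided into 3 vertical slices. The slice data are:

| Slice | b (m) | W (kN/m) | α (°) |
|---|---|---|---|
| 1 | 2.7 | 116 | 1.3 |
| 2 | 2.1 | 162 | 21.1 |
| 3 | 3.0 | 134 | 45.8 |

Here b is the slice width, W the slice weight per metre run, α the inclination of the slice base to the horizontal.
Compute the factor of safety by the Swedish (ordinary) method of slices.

FS = 1.08

Ordinary method of slices: FS = Σ[c'·Δl_i + (W_i cosα_i)·tanφ'] / Σ W_i sinα_i, with Δl_i = b_i / cosα_i.
Slice 1: Δl = 2.7/cos1.3° = 2.701 m; N'_1 = 116·cos1.3° = 116.0; c'Δl = 6.75; W sinα = 2.6
Slice 2: Δl = 2.1/cos21.1° = 2.251 m; N'_2 = 162·cos21.1° = 151.1; c'Δl = 5.63; W sinα = 58.3
Slice 3: Δl = 3.0/cos45.8° = 4.303 m; N'_3 = 134·cos45.8° = 93.4; c'Δl = 10.76; W sinα = 96.1
Σc'Δl = 23.1 kN/m; ΣN' = 360.5 kN/m; ΣW sinα = 157.0 kN/m
Resisting = 23.1 + 360.5·tan22.1° = 23.1 + 146.4 = 169.5 kN/m
FS = 169.5 / 157.0 = 1.080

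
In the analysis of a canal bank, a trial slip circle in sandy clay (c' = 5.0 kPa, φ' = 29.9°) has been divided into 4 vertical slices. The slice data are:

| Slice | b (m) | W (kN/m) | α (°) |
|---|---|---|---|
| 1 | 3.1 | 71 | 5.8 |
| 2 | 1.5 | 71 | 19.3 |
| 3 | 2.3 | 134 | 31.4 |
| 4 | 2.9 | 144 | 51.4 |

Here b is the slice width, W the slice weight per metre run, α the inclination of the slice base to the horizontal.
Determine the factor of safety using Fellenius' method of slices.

FS = 1.21

Ordinary method of slices: FS = Σ[c'·Δl_i + (W_i cosα_i)·tanφ'] / Σ W_i sinα_i, with Δl_i = b_i / cosα_i.
Slice 1: Δl = 3.1/cos5.8° = 3.116 m; N'_1 = 71·cos5.8° = 70.6; c'Δl = 15.58; W sinα = 7.2
Slice 2: Δl = 1.5/cos19.3° = 1.589 m; N'_2 = 71·cos19.3° = 67.0; c'Δl = 7.95; W sinα = 23.5
Slice 3: Δl = 2.3/cos31.4° = 2.695 m; N'_3 = 134·cos31.4° = 114.4; c'Δl = 13.47; W sinα = 69.8
Slice 4: Δl = 2.9/cos51.4° = 4.648 m; N'_4 = 144·cos51.4° = 89.8; c'Δl = 23.24; W sinα = 112.5
Σc'Δl = 60.2 kN/m; ΣN' = 341.9 kN/m; ΣW sinα = 213.0 kN/m
Resisting = 60.2 + 341.9·tan29.9° = 60.2 + 196.6 = 256.8 kN/m
FS = 256.8 / 213.0 = 1.206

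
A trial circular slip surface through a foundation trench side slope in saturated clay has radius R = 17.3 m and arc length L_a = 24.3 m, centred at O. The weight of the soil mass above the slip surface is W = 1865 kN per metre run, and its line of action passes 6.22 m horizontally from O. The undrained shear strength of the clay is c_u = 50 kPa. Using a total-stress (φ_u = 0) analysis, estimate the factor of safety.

FS = 1.81

Taking moments about the centre O, the resisting moment is provided by the undrained shear strength acting along the arc:
M_R = c_u·L_a·R = 50·24.30·17.3 = 21019.5 kN·m/m
M_D = W·d = 1865·6.22 = 11600.3 kN·m/m
FS = M_R / M_D = 21019.5 / 11600.3 = 1.812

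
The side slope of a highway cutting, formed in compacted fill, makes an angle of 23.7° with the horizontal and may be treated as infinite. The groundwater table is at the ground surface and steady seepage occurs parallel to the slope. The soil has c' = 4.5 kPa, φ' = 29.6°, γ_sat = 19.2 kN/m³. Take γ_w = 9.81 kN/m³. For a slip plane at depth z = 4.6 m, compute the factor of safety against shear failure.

FS = 0.77

With seepage parallel to the slope and the water table at the surface, the effective normal stress on the slip plane uses the buoyant unit weight γ' = γ_sat − γ_w while the driving shear stress uses γ_sat:
FS = [c' + γ' z cos²β tanφ'] / [γ_sat z sinβ cosβ]
γ' = 19.2 − 9.81 = 9.39 kN/m³
Numerator = 4.5 + 9.39·4.6·cos²23.7°·tan29.6° = 4.5 + 9.39·4.6·0.8384·0.5681 = 25.073 kPa
Denominator = 19.2·4.6·sin23.7°·cos23.7° = 19.2·4.6·0.4019·0.9157 = 32.506 kPa
FS = 25.073 / 32.506 = 0.771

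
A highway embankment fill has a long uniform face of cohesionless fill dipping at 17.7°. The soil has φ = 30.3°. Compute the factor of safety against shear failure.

FS = 1.83

For a dry cohesionless infinite slope the factor of safety is FS = tanφ / tanβ.
FS = tan30.3° / tan17.7° = 0.5844 / 0.3191 = 1.831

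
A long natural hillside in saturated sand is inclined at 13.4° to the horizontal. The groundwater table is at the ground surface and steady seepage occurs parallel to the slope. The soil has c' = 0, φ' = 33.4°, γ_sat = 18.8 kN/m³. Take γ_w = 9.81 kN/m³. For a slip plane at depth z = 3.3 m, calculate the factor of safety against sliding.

With seepage parallel to the slope and the water table at the surface, the effective normal stress on the slip plane uses the buoyant unit weight γ' = γ_sat − γ_w while the driving shear stress uses γ_sat:
FS = [c' + γ' z cos²β tanφ'] / [γ_sat z sinβ cosβ]
(For c' = 0 this reduces to FS = (γ'/γ_sat)·tanφ'/tanβ.)
γ' = 18.8 − 9.81 = 8.99 kN/m³
Numerator = 0.0 + 8.99·3.3·cos²13.4°·tan33.4° = 0.0 + 8.99·3.3·0.9463·0.6594 = 18.511 kPa
Denominator = 18.8·3.3·sin13.4°·cos13.4° = 18.8·3.3·0.2317·0.9728 = 13.986 kPa
FS = 18.511 / 13.986 = 1.324

FS = 1.32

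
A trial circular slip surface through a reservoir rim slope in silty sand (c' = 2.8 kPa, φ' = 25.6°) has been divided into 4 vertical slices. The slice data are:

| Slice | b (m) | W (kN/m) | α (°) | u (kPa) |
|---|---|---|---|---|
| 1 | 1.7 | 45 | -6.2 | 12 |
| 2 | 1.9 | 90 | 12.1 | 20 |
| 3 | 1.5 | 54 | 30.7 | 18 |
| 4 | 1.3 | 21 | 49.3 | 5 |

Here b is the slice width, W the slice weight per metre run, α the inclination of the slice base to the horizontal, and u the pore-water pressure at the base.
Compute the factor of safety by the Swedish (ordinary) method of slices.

Ordinary method of slices: FS = Σ[c'·Δl_i + (W_i cosα_i − u_i·Δl_i)·tanφ'] / Σ W_i sinα_i, with Δl_i = b_i / cosα_i.
Slice 1: Δl = 1.7/cos(-6.2°) = 1.710 m; N'_1 = 45·cos(-6.2°) − 12·1.710 = 24.2; c'Δl = 4.79; W sinα = -4.9
Slice 2: Δl = 1.9/cos12.1° = 1.943 m; N'_2 = 90·cos12.1° − 20·1.943 = 49.1; c'Δl = 5.44; W sinα = 18.9
Slice 3: Δl = 1.5/cos30.7° = 1.744 m; N'_3 = 54·cos30.7° − 18·1.744 = 15.0; c'Δl = 4.88; W sinα = 27.6
Slice 4: Δl = 1.3/cos49.3° = 1.994 m; N'_4 = 21·cos49.3° − 5·1.994 = 3.7; c'Δl = 5.58; W sinα = 15.9
Σc'Δl = 20.7 kN/m; ΣN' = 92.1 kN/m; ΣW sinα = 57.5 kN/m
Resisting = 20.7 + 92.1·tan25.6° = 20.7 + 44.1 = 64.8 kN/m
FS = 64.8 / 57.5 = 1.128

FS = 1.13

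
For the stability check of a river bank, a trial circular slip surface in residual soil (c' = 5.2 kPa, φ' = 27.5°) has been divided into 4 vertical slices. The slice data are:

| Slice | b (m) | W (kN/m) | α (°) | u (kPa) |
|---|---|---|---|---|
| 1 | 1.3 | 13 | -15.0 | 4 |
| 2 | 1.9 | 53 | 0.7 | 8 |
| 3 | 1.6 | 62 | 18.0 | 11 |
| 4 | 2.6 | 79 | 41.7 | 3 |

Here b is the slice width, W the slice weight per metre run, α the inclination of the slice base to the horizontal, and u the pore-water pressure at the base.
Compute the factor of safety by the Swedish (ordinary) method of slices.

FS = 1.64

Ordinary method of slices: FS = Σ[c'·Δl_i + (W_i cosα_i − u_i·Δl_i)·tanφ'] / Σ W_i sinα_i, with Δl_i = b_i / cosα_i.
Slice 1: Δl = 1.3/cos(-15.0°) = 1.346 m; N'_1 = 13·cos(-15.0°) − 4·1.346 = 7.2; c'Δl = 7.00; W sinα = -3.4
Slice 2: Δl = 1.9/cos0.7° = 1.900 m; N'_2 = 53·cos0.7° − 8·1.900 = 37.8; c'Δl = 9.88; W sinα = 0.6
Slice 3: Δl = 1.6/cos18.0° = 1.682 m; N'_3 = 62·cos18.0° − 11·1.682 = 40.5; c'Δl = 8.75; W sinα = 19.2
Slice 4: Δl = 2.6/cos41.7° = 3.482 m; N'_4 = 79·cos41.7° − 3·3.482 = 48.5; c'Δl = 18.11; W sinα = 52.6
Σc'Δl = 43.7 kN/m; ΣN' = 134.0 kN/m; ΣW sinα = 69.0 kN/m
Resisting = 43.7 + 134.0·tan27.5° = 43.7 + 69.7 = 113.5 kN/m
FS = 113.5 / 69.0 = 1.645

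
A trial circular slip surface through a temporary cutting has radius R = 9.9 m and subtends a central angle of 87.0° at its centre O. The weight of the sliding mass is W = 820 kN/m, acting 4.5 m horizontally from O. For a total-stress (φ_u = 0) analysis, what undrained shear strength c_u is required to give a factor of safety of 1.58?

FS = c_u·L_a·R / (W·d), so c_u = FS·W·d / (L_a·R).
Arc length L_a = R·θ = 9.9·(87.0°·π/180) = 9.9·1.5184 = 15.03 m
c_u = 1.58·820·4.5 / (15.03·9.9) = 5830.2 / 148.82 = 39.18 kPa

c_u = 39.2 kPa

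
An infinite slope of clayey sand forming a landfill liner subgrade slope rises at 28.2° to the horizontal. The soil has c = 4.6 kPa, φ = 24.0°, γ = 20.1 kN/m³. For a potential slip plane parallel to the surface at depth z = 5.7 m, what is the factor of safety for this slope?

For an infinite slope with a slip plane parallel to the surface (no pore pressure): FS = [c + γz cos²β tanφ] / [γz sinβ cosβ].
γz = 20.1·5.7 = 114.57 kN/m²
Numerator = 4.6 + 114.57·cos²28.2°·tan24.0° = 4.6 + 114.57·0.7767·0.4452 = 44.219 kPa
Denominator = 114.57·sin28.2°·cos28.2° = 114.57·0.4726·0.8813 = 47.714 kPa
FS = 44.219 / 47.714 = 0.927

FS = 0.93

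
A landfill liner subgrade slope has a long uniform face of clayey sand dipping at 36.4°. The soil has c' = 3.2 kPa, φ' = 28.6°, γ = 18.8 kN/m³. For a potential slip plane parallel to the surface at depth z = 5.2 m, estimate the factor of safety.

FS = 0.81

For an infinite slope with a slip plane parallel to the surface (no pore pressure): FS = [c' + γz cos²β tanφ'] / [γz sinβ cosβ].
γz = 18.8·5.2 = 97.76 kN/m²
Numerator = 3.2 + 97.76·cos²36.4°·tan28.6° = 3.2 + 97.76·0.6479·0.5452 = 37.731 kPa
Denominator = 97.76·sin36.4°·cos36.4° = 97.76·0.5934·0.8049 = 46.694 kPa
FS = 37.731 / 46.694 = 0.808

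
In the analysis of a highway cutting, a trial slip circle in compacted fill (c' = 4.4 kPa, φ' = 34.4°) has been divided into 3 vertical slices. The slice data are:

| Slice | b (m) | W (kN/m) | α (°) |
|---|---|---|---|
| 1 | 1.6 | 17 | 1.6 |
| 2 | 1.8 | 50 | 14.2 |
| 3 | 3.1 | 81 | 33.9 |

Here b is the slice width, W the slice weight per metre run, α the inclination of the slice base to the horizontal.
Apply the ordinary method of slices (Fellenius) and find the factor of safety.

Ordinary method of slices: FS = Σ[c'·Δl_i + (W_i cosα_i)·tanφ'] / Σ W_i sinα_i, with Δl_i = b_i / cosα_i.
Slice 1: Δl = 1.6/cos1.6° = 1.601 m; N'_1 = 17·cos1.6° = 17.0; c'Δl = 7.04; W sinα = 0.5
Slice 2: Δl = 1.8/cos14.2° = 1.857 m; N'_2 = 50·cos14.2° = 48.5; c'Δl = 8.17; W sinα = 12.3
Slice 3: Δl = 3.1/cos33.9° = 3.735 m; N'_3 = 81·cos33.9° = 67.2; c'Δl = 16.43; W sinα = 45.2
Σc'Δl = 31.6 kN/m; ΣN' = 132.7 kN/m; ΣW sinα = 57.9 kN/m
Resisting = 31.6 + 132.7·tan34.4° = 31.6 + 90.9 = 122.5 kN/m
FS = 122.5 / 57.9 = 2.115

FS = 2.12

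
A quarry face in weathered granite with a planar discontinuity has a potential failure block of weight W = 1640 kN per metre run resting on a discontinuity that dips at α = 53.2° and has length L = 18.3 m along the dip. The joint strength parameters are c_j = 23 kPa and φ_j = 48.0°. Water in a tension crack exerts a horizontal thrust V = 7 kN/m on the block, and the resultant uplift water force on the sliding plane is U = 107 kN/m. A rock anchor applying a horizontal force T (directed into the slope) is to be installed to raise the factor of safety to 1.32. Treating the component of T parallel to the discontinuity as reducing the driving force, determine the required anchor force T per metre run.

T = 210 kN/m

Resolving forces along and normal to the sliding plane, with the horizontal anchor force T adding T·sinα to the effective normal force and T·cosα acting up the plane against the driving force:
FS = [c_jL + (W cosα − U − V sinα + T sinα) tanφ_j] / [W sinα + V cosα − T cosα]
Without the anchor: N' = 869.8 kN/m, driving T_d = 1317.4 kN/m, resisting R = 23·18.3 + 869.8·tan48.0° = 1386.9 kN/m, FS = 1.05.
Setting FS = 1.32 and solving for T:
1.32·(1317.4 − T cos53.2°) = 1386.9 + T sin53.2°·tan48.0°
T·(sin53.2°·tan48.0° + 1.32·cos53.2°) = 1.32·1317.4 − 1386.9
T·(0.8007·1.1106 + 1.32·0.5990) = 1739.0 − 1386.9 = 352.1
T·1.6800 = 352.1
T = 209.6 kN/m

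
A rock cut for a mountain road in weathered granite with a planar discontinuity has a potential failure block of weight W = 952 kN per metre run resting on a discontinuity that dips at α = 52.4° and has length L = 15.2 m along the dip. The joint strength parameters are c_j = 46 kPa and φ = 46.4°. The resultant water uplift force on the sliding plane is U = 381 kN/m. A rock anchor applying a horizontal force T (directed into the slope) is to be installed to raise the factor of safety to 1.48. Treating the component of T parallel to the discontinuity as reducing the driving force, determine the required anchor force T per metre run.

Resolving forces along and normal to the sliding plane, with the horizontal anchor force T adding T·sinα to the effective normal force and T·cosα acting up the plane against the driving force:
FS = [c_jL + (W cosα − U + T sinα) tanφ] / [W sinα − T cosα]
Without the anchor: N' = 199.9 kN/m, driving T_d = 754.3 kN/m, resisting R = 46·15.2 + 199.9·tan46.4° = 909.1 kN/m, FS = 1.21.
Setting FS = 1.48 and solving for T:
1.48·(754.3 − T cos52.4°) = 909.1 + T sin52.4°·tan46.4°
T·(sin52.4°·tan46.4° + 1.48·cos52.4°) = 1.48·754.3 − 909.1
T·(0.7923·1.0501 + 1.48·0.6101) = 1116.3 − 909.1 = 207.2
T·1.7350 = 207.2
T = 119.4 kN/m

T = 119 kN/m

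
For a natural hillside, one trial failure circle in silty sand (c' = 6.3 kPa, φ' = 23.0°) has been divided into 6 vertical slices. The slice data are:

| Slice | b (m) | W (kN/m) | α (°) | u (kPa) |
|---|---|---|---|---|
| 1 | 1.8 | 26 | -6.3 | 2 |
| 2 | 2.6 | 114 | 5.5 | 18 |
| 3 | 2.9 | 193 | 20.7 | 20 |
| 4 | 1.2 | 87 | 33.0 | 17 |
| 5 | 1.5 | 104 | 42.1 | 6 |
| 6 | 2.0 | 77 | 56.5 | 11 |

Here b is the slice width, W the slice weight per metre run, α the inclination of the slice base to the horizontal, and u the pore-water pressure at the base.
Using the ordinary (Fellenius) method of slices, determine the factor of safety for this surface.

Ordinary method of slices: FS = Σ[c'·Δl_i + (W_i cosα_i − u_i·Δl_i)·tanφ'] / Σ W_i sinα_i, with Δl_i = b_i / cosα_i.
Slice 1: Δl = 1.8/cos(-6.3°) = 1.811 m; N'_1 = 26·cos(-6.3°) − 2·1.811 = 22.2; c'Δl = 11.41; W sinα = -2.9
Slice 2: Δl = 2.6/cos5.5° = 2.612 m; N'_2 = 114·cos5.5° − 18·2.612 = 66.5; c'Δl = 16.46; W sinα = 10.9
Slice 3: Δl = 2.9/cos20.7° = 3.100 m; N'_3 = 193·cos20.7° − 20·3.100 = 118.5; c'Δl = 19.53; W sinα = 68.2
Slice 4: Δl = 1.2/cos33.0° = 1.431 m; N'_4 = 87·cos33.0° − 17·1.431 = 48.6; c'Δl = 9.01; W sinα = 47.4
Slice 5: Δl = 1.5/cos42.1° = 2.022 m; N'_5 = 104·cos42.1° − 6·2.022 = 65.0; c'Δl = 12.74; W sinα = 69.7
Slice 6: Δl = 2.0/cos56.5° = 3.624 m; N'_6 = 77·cos56.5° − 11·3.624 = 2.6; c'Δl = 22.83; W sinα = 64.2
Σc'Δl = 92.0 kN/m; ΣN' = 323.5 kN/m; ΣW sinα = 257.6 kN/m
Resisting = 92.0 + 323.5·tan23.0° = 92.0 + 137.3 = 229.3 kN/m
FS = 229.3 / 257.6 = 0.890

FS = 0.89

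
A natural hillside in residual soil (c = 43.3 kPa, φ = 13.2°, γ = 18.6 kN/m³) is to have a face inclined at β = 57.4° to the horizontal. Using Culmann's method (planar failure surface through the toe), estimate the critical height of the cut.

Culmann's analysis gives the critical failure plane at α_cr = (β + φ)/2 = (57.4 + 13.2)/2 = 35.3°, and the critical height
H_c = (4c/γ) · sinβ cosφ / [1 − cos(β − φ)]
    = (4·43.3/18.6) · sin57.4°·cos13.2° / [1 − cos(44.2°)]
    = 9.312 · 0.8425·0.9736 / [1 − 0.7169]
    = 9.312 · 0.8202 / 0.2831
    = 26.98 m

H_c = 26.98 m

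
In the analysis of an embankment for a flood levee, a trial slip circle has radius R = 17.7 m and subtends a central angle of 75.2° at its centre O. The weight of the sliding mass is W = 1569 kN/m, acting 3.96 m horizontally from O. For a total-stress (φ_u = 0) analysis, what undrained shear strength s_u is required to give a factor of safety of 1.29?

FS = s_u·L_a·R / (W·d), so s_u = FS·W·d / (L_a·R).
Arc length L_a = R·θ = 17.7·(75.2°·π/180) = 17.7·1.3125 = 23.23 m
s_u = 1.29·1569·3.96 / (23.23·17.7) = 8015.1 / 411.19 = 19.49 kPa

s_u = 19.5 kPa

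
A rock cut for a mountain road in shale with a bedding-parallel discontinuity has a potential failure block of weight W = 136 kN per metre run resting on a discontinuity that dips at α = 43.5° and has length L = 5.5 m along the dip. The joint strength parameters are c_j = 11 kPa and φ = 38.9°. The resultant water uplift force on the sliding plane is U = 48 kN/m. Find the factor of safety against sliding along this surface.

Resolving the block weight along and normal to the plane and applying the Mohr–Coulomb strength on the joint:
N' = W cosα − U = 136·cos43.5° − 48 = 50.7 kN/m
Driving force T = W sinα = 136·sin43.5° = 93.6 kN/m
Resisting force R = c_j·L + N'·tanφ = 11·5.5 + 50.7·tan38.9° = 60.5 + 40.9 = 101.4 kN/m
FS = R / T = 101.4 / 93.6 = 1.083

FS = 1.08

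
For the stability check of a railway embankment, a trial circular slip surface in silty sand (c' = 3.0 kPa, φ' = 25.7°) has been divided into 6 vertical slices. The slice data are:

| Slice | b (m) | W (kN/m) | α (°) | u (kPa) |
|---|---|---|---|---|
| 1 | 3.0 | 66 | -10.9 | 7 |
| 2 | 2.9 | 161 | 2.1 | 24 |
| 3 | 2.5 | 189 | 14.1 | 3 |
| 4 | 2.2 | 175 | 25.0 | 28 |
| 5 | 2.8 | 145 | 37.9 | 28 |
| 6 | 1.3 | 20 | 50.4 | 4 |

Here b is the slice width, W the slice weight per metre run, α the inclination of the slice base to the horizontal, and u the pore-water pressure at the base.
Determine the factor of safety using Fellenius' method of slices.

Ordinary method of slices: FS = Σ[c'·Δl_i + (W_i cosα_i − u_i·Δl_i)·tanφ'] / Σ W_i sinα_i, with Δl_i = b_i / cosα_i.
Slice 1: Δl = 3.0/cos(-10.9°) = 3.055 m; N'_1 = 66·cos(-10.9°) − 7·3.055 = 43.4; c'Δl = 9.17; W sinα = -12.5
Slice 2: Δl = 2.9/cos2.1° = 2.902 m; N'_2 = 161·cos2.1° − 24·2.902 = 91.2; c'Δl = 8.71; W sinα = 5.9
Slice 3: Δl = 2.5/cos14.1° = 2.578 m; N'_3 = 189·cos14.1° − 3·2.578 = 175.6; c'Δl = 7.73; W sinα = 46.0
Slice 4: Δl = 2.2/cos25.0° = 2.427 m; N'_4 = 175·cos25.0° − 28·2.427 = 90.6; c'Δl = 7.28; W sinα = 74.0
Slice 5: Δl = 2.8/cos37.9° = 3.548 m; N'_5 = 145·cos37.9° − 28·3.548 = 15.1; c'Δl = 10.65; W sinα = 89.1
Slice 6: Δl = 1.3/cos50.4° = 2.039 m; N'_6 = 20·cos50.4° − 4·2.039 = 4.6; c'Δl = 6.12; W sinα = 15.4
Σc'Δl = 49.7 kN/m; ΣN' = 420.5 kN/m; ΣW sinα = 217.9 kN/m
Resisting = 49.7 + 420.5·tan25.7° = 49.7 + 202.4 = 252.0 kN/m
FS = 252.0 / 217.9 = 1.157

FS = 1.16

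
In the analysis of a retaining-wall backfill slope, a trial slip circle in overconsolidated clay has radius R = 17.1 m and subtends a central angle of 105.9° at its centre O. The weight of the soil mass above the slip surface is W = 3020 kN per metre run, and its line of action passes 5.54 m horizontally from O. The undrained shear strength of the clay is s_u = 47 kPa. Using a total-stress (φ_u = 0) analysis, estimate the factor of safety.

Taking moments about the centre O, the resisting moment is provided by the undrained shear strength acting along the arc:
Arc length L_a = R·θ = 17.1·(105.9°·π/180) = 17.1·1.8483 = 31.61 m
M_R = s_u·L_a·R = 47·31.61·17.1 = 25401.7 kN·m/m
M_D = W·d = 3020·5.54 = 16730.8 kN·m/m
FS = M_R / M_D = 25401.7 / 16730.8 = 1.518

FS = 1.52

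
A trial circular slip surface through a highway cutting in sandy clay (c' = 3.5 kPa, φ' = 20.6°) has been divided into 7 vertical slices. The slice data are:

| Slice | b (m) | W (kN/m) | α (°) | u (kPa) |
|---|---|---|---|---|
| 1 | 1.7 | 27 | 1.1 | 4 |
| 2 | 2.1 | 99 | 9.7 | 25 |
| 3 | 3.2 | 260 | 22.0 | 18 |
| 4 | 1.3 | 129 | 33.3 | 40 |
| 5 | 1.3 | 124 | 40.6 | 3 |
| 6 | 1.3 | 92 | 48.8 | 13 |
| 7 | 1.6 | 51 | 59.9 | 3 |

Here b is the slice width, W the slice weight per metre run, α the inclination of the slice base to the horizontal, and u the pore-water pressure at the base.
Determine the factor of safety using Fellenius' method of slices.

Ordinary method of slices: FS = Σ[c'·Δl_i + (W_i cosα_i − u_i·Δl_i)·tanφ'] / Σ W_i sinα_i, with Δl_i = b_i / cosα_i.
Slice 1: Δl = 1.7/cos1.1° = 1.700 m; N'_1 = 27·cos1.1° − 4·1.700 = 20.2; c'Δl = 5.95; W sinα = 0.5
Slice 2: Δl = 2.1/cos9.7° = 2.130 m; N'_2 = 99·cos9.7° − 25·2.130 = 44.3; c'Δl = 7.46; W sinα = 16.7
Slice 3: Δl = 3.2/cos22.0° = 3.451 m; N'_3 = 260·cos22.0° − 18·3.451 = 178.9; c'Δl = 12.08; W sinα = 97.4
Slice 4: Δl = 1.3/cos33.3° = 1.555 m; N'_4 = 129·cos33.3° − 40·1.555 = 45.6; c'Δl = 5.44; W sinα = 70.8
Slice 5: Δl = 1.3/cos40.6° = 1.712 m; N'_5 = 124·cos40.6° − 3·1.712 = 89.0; c'Δl = 5.99; W sinα = 80.7
Slice 6: Δl = 1.3/cos48.8° = 1.974 m; N'_6 = 92·cos48.8° − 13·1.974 = 34.9; c'Δl = 6.91; W sinα = 69.2
Slice 7: Δl = 1.6/cos59.9° = 3.190 m; N'_7 = 51·cos59.9° − 3·3.190 = 16.0; c'Δl = 11.17; W sinα = 44.1
Σc'Δl = 55.0 kN/m; ΣN' = 429.0 kN/m; ΣW sinα = 379.5 kN/m
Resisting = 55.0 + 429.0·tan20.6° = 55.0 + 161.3 = 216.3 kN/m
FS = 216.3 / 379.5 = 0.570

FS = 0.57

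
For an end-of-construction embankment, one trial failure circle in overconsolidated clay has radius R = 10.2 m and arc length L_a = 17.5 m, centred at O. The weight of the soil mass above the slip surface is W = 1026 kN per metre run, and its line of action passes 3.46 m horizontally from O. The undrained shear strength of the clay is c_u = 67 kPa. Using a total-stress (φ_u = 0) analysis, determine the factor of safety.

FS = 3.37

Taking moments about the centre O, the resisting moment is provided by the undrained shear strength acting along the arc:
M_R = c_u·L_a·R = 67·17.50·10.2 = 11959.5 kN·m/m
M_D = W·d = 1026·3.46 = 3550.0 kN·m/m
FS = M_R / M_D = 11959.5 / 3550.0 = 3.369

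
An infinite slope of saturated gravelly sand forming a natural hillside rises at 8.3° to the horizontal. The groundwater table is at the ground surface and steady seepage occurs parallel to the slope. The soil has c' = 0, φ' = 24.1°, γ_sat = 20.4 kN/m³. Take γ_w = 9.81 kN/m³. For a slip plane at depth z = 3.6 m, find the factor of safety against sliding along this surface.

With seepage parallel to the slope and the water table at the surface, the effective normal stress on the slip plane uses the buoyant unit weight γ' = γ_sat − γ_w while the driving shear stress uses γ_sat:
FS = [c' + γ' z cos²β tanφ'] / [γ_sat z sinβ cosβ]
(For c' = 0 this reduces to FS = (γ'/γ_sat)·tanφ'/tanβ.)
γ' = 20.4 − 9.81 = 10.59 kN/m³
Numerator = 0.0 + 10.59·3.6·cos²8.3°·tan24.1° = 0.0 + 10.59·3.6·0.9792·0.4473 = 16.698 kPa
Denominator = 20.4·3.6·sin8.3°·cos8.3° = 20.4·3.6·0.1444·0.9895 = 10.490 kPa
FS = 16.698 / 10.490 = 1.592

FS = 1.59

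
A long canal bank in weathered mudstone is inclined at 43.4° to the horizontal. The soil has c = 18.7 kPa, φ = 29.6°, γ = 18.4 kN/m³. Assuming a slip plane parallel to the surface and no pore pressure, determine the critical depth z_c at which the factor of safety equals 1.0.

Setting FS = 1.00 in FS = [c + γz cos²β tanφ] / [γz sinβ cosβ] and solving for z:
z = c / [γ cosβ (FS·sinβ − cosβ·tanφ)]
  = 18.7 / [18.4·cos43.4°·(1.00·sin43.4° − cos43.4°·tan29.6°)]
  = 18.7 / [18.4·0.7266·(1.00·0.6871 − 0.7266·0.5681)]
  = 18.7 / 3.6676 = 5.099 m

z_c = 5.10 m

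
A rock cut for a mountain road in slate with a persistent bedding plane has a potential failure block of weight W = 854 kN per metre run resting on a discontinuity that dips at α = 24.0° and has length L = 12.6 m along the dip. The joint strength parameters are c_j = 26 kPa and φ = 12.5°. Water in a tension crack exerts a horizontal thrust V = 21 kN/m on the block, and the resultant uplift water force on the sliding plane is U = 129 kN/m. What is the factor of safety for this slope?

Resolving the block weight along and normal to the plane and applying the Mohr–Coulomb strength on the joint:
N' = W cosα − U − V sinα = 854·cos24.0° − 129 − 21·sin24.0° = 642.6 kN/m
Driving force T = W sinα + V cosα = 854·sin24.0° + 21·cos24.0° = 366.5 kN/m
Resisting force R = c_j·L + N'·tanφ = 26·12.6 + 642.6·tan12.5° = 327.6 + 142.5 = 470.1 kN/m
FS = R / T = 470.1 / 366.5 = 1.282

FS = 1.28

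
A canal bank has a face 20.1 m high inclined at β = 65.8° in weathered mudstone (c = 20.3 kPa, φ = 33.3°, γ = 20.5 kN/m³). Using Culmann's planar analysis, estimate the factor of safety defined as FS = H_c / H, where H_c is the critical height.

FS = 0.96

H_c = (4c/γ) · sinβ cosφ / [1 − cos(β − φ)]
    = (4·20.3/20.5) · sin65.8°·cos33.3° / [1 − cos32.5°]
    = 3.961 · 0.7624 / 0.1566 = 19.28 m
FS = H_c / H = 19.28 / 20.1 = 0.959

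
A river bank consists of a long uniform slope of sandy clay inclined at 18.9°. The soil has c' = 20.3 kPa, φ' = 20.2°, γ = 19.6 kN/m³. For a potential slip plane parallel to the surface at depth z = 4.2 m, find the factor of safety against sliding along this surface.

For an infinite slope with a slip plane parallel to the surface (no pore pressure): FS = [c' + γz cos²β tanφ'] / [γz sinβ cosβ].
γz = 19.6·4.2 = 82.32 kN/m²
Numerator = 20.3 + 82.32·cos²18.9°·tan20.2° = 20.3 + 82.32·0.8951·0.3679 = 47.410 kPa
Denominator = 82.32·sin18.9°·cos18.9° = 82.32·0.3239·0.9461 = 25.227 kPa
FS = 47.410 / 25.227 = 1.879

FS = 1.88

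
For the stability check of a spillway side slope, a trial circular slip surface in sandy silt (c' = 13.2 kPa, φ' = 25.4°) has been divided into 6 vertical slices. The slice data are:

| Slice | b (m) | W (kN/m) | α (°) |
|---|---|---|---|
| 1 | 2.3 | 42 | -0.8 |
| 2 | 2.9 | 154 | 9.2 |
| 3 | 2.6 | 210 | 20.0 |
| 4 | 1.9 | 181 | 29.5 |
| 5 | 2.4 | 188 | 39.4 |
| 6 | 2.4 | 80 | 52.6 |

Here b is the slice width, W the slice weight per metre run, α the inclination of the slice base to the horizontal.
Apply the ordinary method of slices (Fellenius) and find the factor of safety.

FS = 1.58

Ordinary method of slices: FS = Σ[c'·Δl_i + (W_i cosα_i)·tanφ'] / Σ W_i sinα_i, with Δl_i = b_i / cosα_i.
Slice 1: Δl = 2.3/cos(-0.8°) = 2.300 m; N'_1 = 42·cos(-0.8°) = 42.0; c'Δl = 30.36; W sinα = -0.6
Slice 2: Δl = 2.9/cos9.2° = 2.938 m; N'_2 = 154·cos9.2° = 152.0; c'Δl = 38.78; W sinα = 24.6
Slice 3: Δl = 2.6/cos20.0° = 2.767 m; N'_3 = 210·cos20.0° = 197.3; c'Δl = 36.52; W sinα = 71.8
Slice 4: Δl = 1.9/cos29.5° = 2.183 m; N'_4 = 181·cos29.5° = 157.5; c'Δl = 28.82; W sinα = 89.1
Slice 5: Δl = 2.4/cos39.4° = 3.106 m; N'_5 = 188·cos39.4° = 145.3; c'Δl = 41.00; W sinα = 119.3
Slice 6: Δl = 2.4/cos52.6° = 3.951 m; N'_6 = 80·cos52.6° = 48.6; c'Δl = 52.16; W sinα = 63.6
Σc'Δl = 227.6 kN/m; ΣN' = 742.7 kN/m; ΣW sinα = 367.9 kN/m
Resisting = 227.6 + 742.7·tan25.4° = 227.6 + 352.7 = 580.3 kN/m
FS = 580.3 / 367.9 = 1.578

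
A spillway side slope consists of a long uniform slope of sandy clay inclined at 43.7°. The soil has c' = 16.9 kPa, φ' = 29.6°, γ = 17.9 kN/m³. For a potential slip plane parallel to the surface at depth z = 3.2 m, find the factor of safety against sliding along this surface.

FS = 1.19

For an infinite slope with a slip plane parallel to the surface (no pore pressure): FS = [c' + γz cos²β tanφ'] / [γz sinβ cosβ].
γz = 17.9·3.2 = 57.28 kN/m²
Numerator = 16.9 + 57.28·cos²43.7°·tan29.6° = 16.9 + 57.28·0.5227·0.5681 = 33.908 kPa
Denominator = 57.28·sin43.7°·cos43.7° = 57.28·0.6909·0.7230 = 28.611 kPa
FS = 33.908 / 28.611 = 1.185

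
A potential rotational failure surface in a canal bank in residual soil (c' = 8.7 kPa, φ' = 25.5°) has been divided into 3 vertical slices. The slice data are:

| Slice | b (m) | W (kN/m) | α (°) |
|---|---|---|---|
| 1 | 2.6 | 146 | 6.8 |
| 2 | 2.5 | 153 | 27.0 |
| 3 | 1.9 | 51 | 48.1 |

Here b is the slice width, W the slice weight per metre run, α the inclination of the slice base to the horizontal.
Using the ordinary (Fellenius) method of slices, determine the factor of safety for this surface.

FS = 1.78

Ordinary method of slices: FS = Σ[c'·Δl_i + (W_i cosα_i)·tanφ'] / Σ W_i sinα_i, with Δl_i = b_i / cosα_i.
Slice 1: Δl = 2.6/cos6.8° = 2.618 m; N'_1 = 146·cos6.8° = 145.0; c'Δl = 22.78; W sinα = 17.3
Slice 2: Δl = 2.5/cos27.0° = 2.806 m; N'_2 = 153·cos27.0° = 136.3; c'Δl = 24.41; W sinα = 69.5
Slice 3: Δl = 1.9/cos48.1° = 2.845 m; N'_3 = 51·cos48.1° = 34.1; c'Δl = 24.75; W sinα = 38.0
Σc'Δl = 71.9 kN/m; ΣN' = 315.4 kN/m; ΣW sinα = 124.7 kN/m
Resisting = 71.9 + 315.4·tan25.5° = 71.9 + 150.4 = 222.4 kN/m
FS = 222.4 / 124.7 = 1.783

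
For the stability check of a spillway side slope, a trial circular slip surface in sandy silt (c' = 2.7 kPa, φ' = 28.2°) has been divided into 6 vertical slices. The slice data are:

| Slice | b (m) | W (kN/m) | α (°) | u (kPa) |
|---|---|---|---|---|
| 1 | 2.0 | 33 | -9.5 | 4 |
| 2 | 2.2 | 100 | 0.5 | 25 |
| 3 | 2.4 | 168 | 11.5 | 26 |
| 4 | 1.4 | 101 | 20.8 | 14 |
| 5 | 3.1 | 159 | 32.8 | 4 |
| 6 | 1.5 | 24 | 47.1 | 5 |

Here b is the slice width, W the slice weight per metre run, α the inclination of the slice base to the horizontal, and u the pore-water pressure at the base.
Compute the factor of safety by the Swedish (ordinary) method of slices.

Ordinary method of slices: FS = Σ[c'·Δl_i + (W_i cosα_i − u_i·Δl_i)·tanφ'] / Σ W_i sinα_i, with Δl_i = b_i / cosα_i.
Slice 1: Δl = 2.0/cos(-9.5°) = 2.028 m; N'_1 = 33·cos(-9.5°) − 4·2.028 = 24.4; c'Δl = 5.48; W sinα = -5.4
Slice 2: Δl = 2.2/cos0.5° = 2.200 m; N'_2 = 100·cos0.5° − 25·2.200 = 45.0; c'Δl = 5.94; W sinα = 0.9
Slice 3: Δl = 2.4/cos11.5° = 2.449 m; N'_3 = 168·cos11.5° − 26·2.449 = 100.9; c'Δl = 6.61; W sinα = 33.5
Slice 4: Δl = 1.4/cos20.8° = 1.498 m; N'_4 = 101·cos20.8° − 14·1.498 = 73.5; c'Δl = 4.04; W sinα = 35.9
Slice 5: Δl = 3.1/cos32.8° = 3.688 m; N'_5 = 159·cos32.8° − 4·3.688 = 118.9; c'Δl = 9.96; W sinα = 86.1
Slice 6: Δl = 1.5/cos47.1° = 2.204 m; N'_6 = 24·cos47.1° − 5·2.204 = 5.3; c'Δl = 5.95; W sinα = 17.6
Σc'Δl = 38.0 kN/m; ΣN' = 368.0 kN/m; ΣW sinα = 168.5 kN/m
Resisting = 38.0 + 368.0·tan28.2° = 38.0 + 197.3 = 235.3 kN/m
FS = 235.3 / 168.5 = 1.397

FS = 1.40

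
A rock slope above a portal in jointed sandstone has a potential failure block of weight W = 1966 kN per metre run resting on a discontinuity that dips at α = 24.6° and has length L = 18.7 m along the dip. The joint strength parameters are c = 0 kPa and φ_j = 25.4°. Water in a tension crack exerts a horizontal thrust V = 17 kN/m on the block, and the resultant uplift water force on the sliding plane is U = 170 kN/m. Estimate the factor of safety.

FS = 0.92

Resolving the block weight along and normal to the plane and applying the Mohr–Coulomb strength on the joint:
N' = W cosα − U − V sinα = 1966·cos24.6° − 170 − 17·sin24.6° = 1610.5 kN/m
Driving force T = W sinα + V cosα = 1966·sin24.6° + 17·cos24.6° = 833.9 kN/m
Resisting force R = c·L + N'·tanφ_j = 0·18.7 + 1610.5·tan25.4° = 0.0 + 764.7 = 764.7 kN/m
FS = R / T = 764.7 / 833.9 = 0.917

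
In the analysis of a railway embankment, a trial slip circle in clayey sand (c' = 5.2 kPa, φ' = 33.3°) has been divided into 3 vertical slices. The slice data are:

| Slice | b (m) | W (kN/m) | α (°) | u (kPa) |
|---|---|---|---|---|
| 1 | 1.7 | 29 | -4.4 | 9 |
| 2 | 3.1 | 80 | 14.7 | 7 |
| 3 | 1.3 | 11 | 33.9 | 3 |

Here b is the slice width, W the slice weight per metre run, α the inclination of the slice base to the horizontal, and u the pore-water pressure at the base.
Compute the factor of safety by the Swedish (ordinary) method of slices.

Ordinary method of slices: FS = Σ[c'·Δl_i + (W_i cosα_i − u_i·Δl_i)·tanφ'] / Σ W_i sinα_i, with Δl_i = b_i / cosα_i.
Slice 1: Δl = 1.7/cos(-4.4°) = 1.705 m; N'_1 = 29·cos(-4.4°) − 9·1.705 = 13.6; c'Δl = 8.87; W sinα = -2.2
Slice 2: Δl = 3.1/cos14.7° = 3.205 m; N'_2 = 80·cos14.7° − 7·3.205 = 54.9; c'Δl = 16.67; W sinα = 20.3
Slice 3: Δl = 1.3/cos33.9° = 1.566 m; N'_3 = 11·cos33.9° − 3·1.566 = 4.4; c'Δl = 8.14; W sinα = 6.1
Σc'Δl = 33.7 kN/m; ΣN' = 72.9 kN/m; ΣW sinα = 24.2 kN/m
Resisting = 33.7 + 72.9·tan33.3° = 33.7 + 47.9 = 81.6 kN/m
FS = 81.6 / 24.2 = 3.370

FS = 3.37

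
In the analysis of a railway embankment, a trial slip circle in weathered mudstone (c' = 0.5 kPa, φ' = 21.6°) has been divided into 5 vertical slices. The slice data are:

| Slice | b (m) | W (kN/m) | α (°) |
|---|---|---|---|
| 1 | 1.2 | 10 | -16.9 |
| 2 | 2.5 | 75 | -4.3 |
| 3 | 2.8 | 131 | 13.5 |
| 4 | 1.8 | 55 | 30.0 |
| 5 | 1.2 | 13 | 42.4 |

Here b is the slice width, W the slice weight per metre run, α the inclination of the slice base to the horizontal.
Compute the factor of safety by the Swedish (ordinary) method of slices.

FS = 1.91

Ordinary method of slices: FS = Σ[c'·Δl_i + (W_i cosα_i)·tanφ'] / Σ W_i sinα_i, with Δl_i = b_i / cosα_i.
Slice 1: Δl = 1.2/cos(-16.9°) = 1.254 m; N'_1 = 10·cos(-16.9°) = 9.6; c'Δl = 0.63; W sinα = -2.9
Slice 2: Δl = 2.5/cos(-4.3°) = 2.507 m; N'_2 = 75·cos(-4.3°) = 74.8; c'Δl = 1.25; W sinα = -5.6
Slice 3: Δl = 2.8/cos13.5° = 2.880 m; N'_3 = 131·cos13.5° = 127.4; c'Δl = 1.44; W sinα = 30.6
Slice 4: Δl = 1.8/cos30.0° = 2.078 m; N'_4 = 55·cos30.0° = 47.6; c'Δl = 1.04; W sinα = 27.5
Slice 5: Δl = 1.2/cos42.4° = 1.625 m; N'_5 = 13·cos42.4° = 9.6; c'Δl = 0.81; W sinα = 8.8
Σc'Δl = 5.2 kN/m; ΣN' = 269.0 kN/m; ΣW sinα = 58.3 kN/m
Resisting = 5.2 + 269.0·tan21.6° = 5.2 + 106.5 = 111.7 kN/m
FS = 111.7 / 58.3 = 1.915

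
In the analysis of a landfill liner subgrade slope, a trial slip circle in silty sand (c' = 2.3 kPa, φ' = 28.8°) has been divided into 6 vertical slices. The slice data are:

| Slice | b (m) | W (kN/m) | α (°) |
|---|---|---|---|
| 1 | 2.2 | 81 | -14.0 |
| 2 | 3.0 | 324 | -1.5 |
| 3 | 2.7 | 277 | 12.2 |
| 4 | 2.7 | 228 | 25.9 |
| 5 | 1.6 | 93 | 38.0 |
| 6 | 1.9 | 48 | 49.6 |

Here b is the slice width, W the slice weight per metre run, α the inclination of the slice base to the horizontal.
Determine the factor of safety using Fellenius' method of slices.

Ordinary method of slices: FS = Σ[c'·Δl_i + (W_i cosα_i)·tanφ'] / Σ W_i sinα_i, with Δl_i = b_i / cosα_i.
Slice 1: Δl = 2.2/cos(-14.0°) = 2.267 m; N'_1 = 81·cos(-14.0°) = 78.6; c'Δl = 5.21; W sinα = -19.6
Slice 2: Δl = 3.0/cos(-1.5°) = 3.001 m; N'_2 = 324·cos(-1.5°) = 323.9; c'Δl = 6.90; W sinα = -8.5
Slice 3: Δl = 2.7/cos12.2° = 2.762 m; N'_3 = 277·cos12.2° = 270.7; c'Δl = 6.35; W sinα = 58.5
Slice 4: Δl = 2.7/cos25.9° = 3.001 m; N'_4 = 228·cos25.9° = 205.1; c'Δl = 6.90; W sinα = 99.6
Slice 5: Δl = 1.6/cos38.0° = 2.030 m; N'_5 = 93·cos38.0° = 73.3; c'Δl = 4.67; W sinα = 57.3
Slice 6: Δl = 1.9/cos49.6° = 2.932 m; N'_6 = 48·cos49.6° = 31.1; c'Δl = 6.74; W sinα = 36.6
Σc'Δl = 36.8 kN/m; ΣN' = 982.7 kN/m; ΣW sinα = 223.9 kN/m
Resisting = 36.8 + 982.7·tan28.8° = 36.8 + 540.3 = 577.0 kN/m
FS = 577.0 / 223.9 = 2.578

FS = 2.58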